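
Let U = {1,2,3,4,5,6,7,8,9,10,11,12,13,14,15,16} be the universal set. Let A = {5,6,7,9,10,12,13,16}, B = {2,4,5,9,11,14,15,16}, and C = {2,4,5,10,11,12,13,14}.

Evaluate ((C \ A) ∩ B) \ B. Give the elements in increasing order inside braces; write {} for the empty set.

{}

C \ A = {2,4,11,14}
(C \ A) ∩ B = {2,4,11,14}
((C \ A) ∩ B) \ B = {}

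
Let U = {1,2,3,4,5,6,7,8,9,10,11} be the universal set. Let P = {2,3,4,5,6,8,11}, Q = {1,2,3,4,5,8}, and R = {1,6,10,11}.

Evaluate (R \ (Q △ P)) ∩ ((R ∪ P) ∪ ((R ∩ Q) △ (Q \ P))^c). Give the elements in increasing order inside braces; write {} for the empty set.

Q △ P = {1,6,11}
R \ (Q △ P) = {10}
R ∪ P = {1,2,3,4,5,6,8,10,11}
R ∩ Q = {1}
Q \ P = {1}
(R ∩ Q) △ (Q \ P) = {}
((R ∩ Q) △ (Q \ P))^c = {1,2,3,4,5,6,7,8,9,10,11}
(R ∪ P) ∪ ((R ∩ Q) △ (Q \ P))^c = {1,2,3,4,5,6,7,8,9,10,11}
(R \ (Q △ P)) ∩ ((R ∪ P) ∪ ((R ∩ Q) △ (Q \ P))^c) = {10}

{10}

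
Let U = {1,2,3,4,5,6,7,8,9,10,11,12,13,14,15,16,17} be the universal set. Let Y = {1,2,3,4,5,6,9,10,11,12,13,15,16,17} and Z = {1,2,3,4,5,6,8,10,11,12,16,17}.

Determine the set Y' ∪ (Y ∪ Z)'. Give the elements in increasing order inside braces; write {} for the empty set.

{7,8,14}

Y' = {7,8,14}
Y ∪ Z = {1,2,3,4,5,6,8,9,10,11,12,13,15,16,17}
(Y ∪ Z)' = {7,14}
Y' ∪ (Y ∪ Z)' = {7,8,14}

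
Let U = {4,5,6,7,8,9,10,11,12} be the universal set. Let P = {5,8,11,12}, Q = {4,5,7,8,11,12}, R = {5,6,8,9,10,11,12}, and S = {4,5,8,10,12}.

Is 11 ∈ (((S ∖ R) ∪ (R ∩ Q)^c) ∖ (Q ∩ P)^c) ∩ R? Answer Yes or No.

No

11 ∉ S and 11 ∈ R, so 11 ∉ S ∖ R
11 ∈ R and 11 ∈ Q, so 11 ∈ R ∩ Q
11 ∉ (R ∩ Q)^c since 11 ∈ (R ∩ Q)
11 ∉ (S ∖ R) and 11 ∉ (R ∩ Q)^c, so 11 ∉ (S ∖ R) ∪ (R ∩ Q)^c
11 ∈ Q and 11 ∈ P, so 11 ∈ Q ∩ P
11 ∉ (Q ∩ P)^c since 11 ∈ (Q ∩ P)
11 ∉ ((S ∖ R) ∪ (R ∩ Q)^c) and 11 ∉ (Q ∩ P)^c, so 11 ∉ ((S ∖ R) ∪ (R ∩ Q)^c) ∖ (Q ∩ P)^c
11 ∉ (((S ∖ R) ∪ (R ∩ Q)^c) ∖ (Q ∩ P)^c) and 11 ∈ R, so 11 ∉ (((S ∖ R) ∪ (R ∩ Q)^c) ∖ (Q ∩ P)^c) ∩ R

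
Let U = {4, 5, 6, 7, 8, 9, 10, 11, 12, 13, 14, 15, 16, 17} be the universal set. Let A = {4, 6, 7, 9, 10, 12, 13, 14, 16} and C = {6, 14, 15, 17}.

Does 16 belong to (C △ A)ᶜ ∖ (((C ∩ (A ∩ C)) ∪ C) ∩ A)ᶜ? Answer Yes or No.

16 ∉ C and 16 ∈ A, so 16 ∈ C △ A
16 ∉ (C △ A)ᶜ since 16 ∈ (C △ A)
16 ∈ A and 16 ∉ C, so 16 ∉ A ∩ C
16 ∉ C and 16 ∉ (A ∩ C), so 16 ∉ C ∩ (A ∩ C)
16 ∉ (C ∩ (A ∩ C)) and 16 ∉ C, so 16 ∉ (C ∩ (A ∩ C)) ∪ C
16 ∉ ((C ∩ (A ∩ C)) ∪ C) and 16 ∈ A, so 16 ∉ ((C ∩ (A ∩ C)) ∪ C) ∩ A
16 ∈ (((C ∩ (A ∩ C)) ∪ C) ∩ A)ᶜ since 16 ∉ (((C ∩ (A ∩ C)) ∪ C) ∩ A)
16 ∉ (C △ A)ᶜ and 16 ∈ (((C ∩ (A ∩ C)) ∪ C) ∩ A)ᶜ, so 16 ∉ (C △ A)ᶜ ∖ (((C ∩ (A ∩ C)) ∪ C) ∩ A)ᶜ

No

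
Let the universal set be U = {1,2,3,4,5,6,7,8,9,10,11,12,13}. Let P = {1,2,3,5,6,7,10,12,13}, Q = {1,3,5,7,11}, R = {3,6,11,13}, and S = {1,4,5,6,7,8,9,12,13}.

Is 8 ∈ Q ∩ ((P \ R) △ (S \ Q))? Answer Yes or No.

8 ∉ P and 8 ∉ R, so 8 ∉ P \ R
8 ∈ S and 8 ∉ Q, so 8 ∈ S \ Q
8 ∉ (P \ R) and 8 ∈ (S \ Q), so 8 ∈ (P \ R) △ (S \ Q)
8 ∉ Q and 8 ∈ ((P \ R) △ (S \ Q)), so 8 ∉ Q ∩ ((P \ R) △ (S \ Q))

No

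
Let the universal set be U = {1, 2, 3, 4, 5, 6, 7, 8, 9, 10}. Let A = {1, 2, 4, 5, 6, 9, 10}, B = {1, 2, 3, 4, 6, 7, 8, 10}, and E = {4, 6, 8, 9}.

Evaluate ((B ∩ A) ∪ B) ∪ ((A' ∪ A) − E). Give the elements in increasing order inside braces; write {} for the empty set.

B ∩ A = {1, 2, 4, 6, 10}
(B ∩ A) ∪ B = {1, 2, 3, 4, 6, 7, 8, 10}
A' = {3, 7, 8}
A' ∪ A = {1, 2, 3, 4, 5, 6, 7, 8, 9, 10}
(A' ∪ A) − E = {1, 2, 3, 5, 7, 10}
((B ∩ A) ∪ B) ∪ ((A' ∪ A) − E) = {1, 2, 3, 4, 5, 6, 7, 8, 10}

{1, 2, 3, 4, 5, 6, 7, 8, 10}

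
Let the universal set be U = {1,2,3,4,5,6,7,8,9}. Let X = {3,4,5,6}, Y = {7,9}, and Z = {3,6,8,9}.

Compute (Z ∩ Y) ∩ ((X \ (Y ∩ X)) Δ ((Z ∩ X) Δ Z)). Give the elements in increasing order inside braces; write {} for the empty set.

{9}

Z ∩ Y = {9}
Y ∩ X = {}
X \ (Y ∩ X) = {3,4,5,6}
Z ∩ X = {3,6}
(Z ∩ X) Δ Z = {8,9}
(X \ (Y ∩ X)) Δ ((Z ∩ X) Δ Z) = {3,4,5,6,8,9}
(Z ∩ Y) ∩ ((X \ (Y ∩ X)) Δ ((Z ∩ X) Δ Z)) = {9}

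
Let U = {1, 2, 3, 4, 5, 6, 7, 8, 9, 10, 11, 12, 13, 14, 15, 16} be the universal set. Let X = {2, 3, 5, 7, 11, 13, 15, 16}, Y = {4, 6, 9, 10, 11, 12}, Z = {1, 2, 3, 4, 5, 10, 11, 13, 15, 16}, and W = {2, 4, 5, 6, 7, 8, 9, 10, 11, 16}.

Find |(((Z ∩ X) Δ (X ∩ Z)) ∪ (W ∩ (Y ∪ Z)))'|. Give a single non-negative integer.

Z ∩ X = {2, 3, 5, 11, 13, 15, 16}
X ∩ Z = {2, 3, 5, 11, 13, 15, 16}
(Z ∩ X) Δ (X ∩ Z) = {}
Y ∪ Z = {1, 2, 3, 4, 5, 6, 9, 10, 11, 12, 13, 15, 16}
W ∩ (Y ∪ Z) = {2, 4, 5, 6, 9, 10, 11, 16}
((Z ∩ X) Δ (X ∩ Z)) ∪ (W ∩ (Y ∪ Z)) = {2, 4, 5, 6, 9, 10, 11, 16}
(((Z ∩ X) Δ (X ∩ Z)) ∪ (W ∩ (Y ∪ Z)))' = {1, 3, 7, 8, 12, 13, 14, 15}
|(((Z ∩ X) Δ (X ∩ Z)) ∪ (W ∩ (Y ∪ Z)))'| = 8

8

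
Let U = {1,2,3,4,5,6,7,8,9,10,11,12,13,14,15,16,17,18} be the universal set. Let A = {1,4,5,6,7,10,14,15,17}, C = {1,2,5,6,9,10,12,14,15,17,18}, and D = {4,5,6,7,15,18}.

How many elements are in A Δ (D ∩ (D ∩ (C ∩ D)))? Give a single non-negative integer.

C ∩ D = {5,6,15,18}
D ∩ (C ∩ D) = {5,6,15,18}
D ∩ (D ∩ (C ∩ D)) = {5,6,15,18}
A Δ (D ∩ (D ∩ (C ∩ D))) = {1,4,7,10,14,17,18}
|A Δ (D ∩ (D ∩ (C ∩ D)))| = 7

7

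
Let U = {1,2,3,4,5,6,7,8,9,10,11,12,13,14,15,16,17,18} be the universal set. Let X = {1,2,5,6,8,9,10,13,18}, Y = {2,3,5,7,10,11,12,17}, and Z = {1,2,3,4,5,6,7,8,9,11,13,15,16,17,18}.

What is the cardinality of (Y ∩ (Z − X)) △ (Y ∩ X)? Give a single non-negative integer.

Z − X = {3,4,7,11,15,16,17}
Y ∩ (Z − X) = {3,7,11,17}
Y ∩ X = {2,5,10}
(Y ∩ (Z − X)) △ (Y ∩ X) = {2,3,5,7,10,11,17}
|(Y ∩ (Z − X)) △ (Y ∩ X)| = 7

7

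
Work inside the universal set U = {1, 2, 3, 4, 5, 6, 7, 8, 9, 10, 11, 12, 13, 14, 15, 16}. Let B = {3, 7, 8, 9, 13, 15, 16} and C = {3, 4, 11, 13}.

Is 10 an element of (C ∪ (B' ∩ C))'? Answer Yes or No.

10 ∉ B, so 10 ∈ B'
10 ∈ B' and 10 ∉ C, so 10 ∉ B' ∩ C
10 ∉ C and 10 ∉ (B' ∩ C), so 10 ∉ C ∪ (B' ∩ C)
10 ∈ (C ∪ (B' ∩ C))' since 10 ∉ (C ∪ (B' ∩ C))

Yes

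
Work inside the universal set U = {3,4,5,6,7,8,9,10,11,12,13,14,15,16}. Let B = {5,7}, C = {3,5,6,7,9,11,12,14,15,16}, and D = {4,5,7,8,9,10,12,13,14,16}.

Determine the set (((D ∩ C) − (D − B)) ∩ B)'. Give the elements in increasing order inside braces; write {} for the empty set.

{3,4,6,8,9,10,11,12,13,14,15,16}

D ∩ C = {5,7,9,12,14,16}
D − B = {4,8,9,10,12,13,14,16}
(D ∩ C) − (D − B) = {5,7}
((D ∩ C) − (D − B)) ∩ B = {5,7}
(((D ∩ C) − (D − B)) ∩ B)' = {3,4,6,8,9,10,11,12,13,14,15,16}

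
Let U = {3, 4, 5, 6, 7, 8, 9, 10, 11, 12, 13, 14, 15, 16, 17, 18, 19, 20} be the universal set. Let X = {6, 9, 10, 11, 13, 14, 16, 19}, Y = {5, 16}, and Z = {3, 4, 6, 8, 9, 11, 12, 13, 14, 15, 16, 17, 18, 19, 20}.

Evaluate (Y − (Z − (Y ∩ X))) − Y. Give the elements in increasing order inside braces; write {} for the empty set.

Y ∩ X = {16}
Z − (Y ∩ X) = {3, 4, 6, 8, 9, 11, 12, 13, 14, 15, 17, 18, 19, 20}
Y − (Z − (Y ∩ X)) = {5, 16}
(Y − (Z − (Y ∩ X))) − Y = {}

{}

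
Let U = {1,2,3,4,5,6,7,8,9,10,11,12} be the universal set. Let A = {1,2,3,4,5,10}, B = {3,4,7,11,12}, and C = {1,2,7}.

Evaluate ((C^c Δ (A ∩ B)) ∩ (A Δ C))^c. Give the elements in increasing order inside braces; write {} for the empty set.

C^c = {3,4,5,6,8,9,10,11,12}
A ∩ B = {3,4}
C^c Δ (A ∩ B) = {5,6,8,9,10,11,12}
A Δ C = {3,4,5,7,10}
(C^c Δ (A ∩ B)) ∩ (A Δ C) = {5,10}
((C^c Δ (A ∩ B)) ∩ (A Δ C))^c = {1,2,3,4,6,7,8,9,11,12}

{1,2,3,4,6,7,8,9,11,12}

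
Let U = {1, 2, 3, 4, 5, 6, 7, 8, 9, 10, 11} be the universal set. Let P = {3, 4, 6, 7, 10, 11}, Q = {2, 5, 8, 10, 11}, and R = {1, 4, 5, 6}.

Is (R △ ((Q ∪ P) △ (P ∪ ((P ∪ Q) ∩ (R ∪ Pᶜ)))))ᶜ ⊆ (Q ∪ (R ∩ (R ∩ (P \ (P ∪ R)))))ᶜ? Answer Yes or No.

No

Q ∪ P = {2, 3, 4, 5, 6, 7, 8, 10, 11}
P ∪ Q = {2, 3, 4, 5, 6, 7, 8, 10, 11}
Pᶜ = {1, 2, 5, 8, 9}
R ∪ Pᶜ = {1, 2, 4, 5, 6, 8, 9}
(P ∪ Q) ∩ (R ∪ Pᶜ) = {2, 4, 5, 6, 8}
P ∪ ((P ∪ Q) ∩ (R ∪ Pᶜ)) = {2, 3, 4, 5, 6, 7, 8, 10, 11}
(Q ∪ P) △ (P ∪ ((P ∪ Q) ∩ (R ∪ Pᶜ))) = {}
R △ ((Q ∪ P) △ (P ∪ ((P ∪ Q) ∩ (R ∪ Pᶜ)))) = {1, 4, 5, 6}
(R △ ((Q ∪ P) △ (P ∪ ((P ∪ Q) ∩ (R ∪ Pᶜ)))))ᶜ = {2, 3, 7, 8, 9, 10, 11}
P ∪ R = {1, 3, 4, 5, 6, 7, 10, 11}
P \ (P ∪ R) = {}
R ∩ (P \ (P ∪ R)) = {}
R ∩ (R ∩ (P \ (P ∪ R))) = {}
Q ∪ (R ∩ (R ∩ (P \ (P ∪ R)))) = {2, 5, 8, 10, 11}
(Q ∪ (R ∩ (R ∩ (P \ (P ∪ R)))))ᶜ = {1, 3, 4, 6, 7, 9}
2 ∈ (R △ ((Q ∪ P) △ (P ∪ ((P ∪ Q) ∩ (R ∪ Pᶜ)))))ᶜ but 2 ∉ (Q ∪ (R ∩ (R ∩ (P \ (P ∪ R)))))ᶜ, so the inclusion fails.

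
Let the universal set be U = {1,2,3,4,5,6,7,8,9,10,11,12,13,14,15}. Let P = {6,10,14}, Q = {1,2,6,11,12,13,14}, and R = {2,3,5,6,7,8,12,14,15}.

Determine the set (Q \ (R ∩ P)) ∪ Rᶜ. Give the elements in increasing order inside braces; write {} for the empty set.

{1,2,4,9,10,11,12,13}

R ∩ P = {6,14}
Q \ (R ∩ P) = {1,2,11,12,13}
Rᶜ = {1,4,9,10,11,13}
(Q \ (R ∩ P)) ∪ Rᶜ = {1,2,4,9,10,11,12,13}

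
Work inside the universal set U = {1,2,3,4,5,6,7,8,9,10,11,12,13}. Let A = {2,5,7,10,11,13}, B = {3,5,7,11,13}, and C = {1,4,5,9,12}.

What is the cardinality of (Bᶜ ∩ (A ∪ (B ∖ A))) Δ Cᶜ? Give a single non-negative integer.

6

Bᶜ = {1,2,4,6,8,9,10,12}
B ∖ A = {3}
A ∪ (B ∖ A) = {2,3,5,7,10,11,13}
Bᶜ ∩ (A ∪ (B ∖ A)) = {2,10}
Cᶜ = {2,3,6,7,8,10,11,13}
(Bᶜ ∩ (A ∪ (B ∖ A))) Δ Cᶜ = {3,6,7,8,11,13}
|(Bᶜ ∩ (A ∪ (B ∖ A))) Δ Cᶜ| = 6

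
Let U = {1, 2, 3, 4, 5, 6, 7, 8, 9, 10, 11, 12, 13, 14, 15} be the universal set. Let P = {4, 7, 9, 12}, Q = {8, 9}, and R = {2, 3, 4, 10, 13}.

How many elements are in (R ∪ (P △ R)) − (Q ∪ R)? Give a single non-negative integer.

P △ R = {2, 3, 7, 9, 10, 12, 13}
R ∪ (P △ R) = {2, 3, 4, 7, 9, 10, 12, 13}
Q ∪ R = {2, 3, 4, 8, 9, 10, 13}
(R ∪ (P △ R)) − (Q ∪ R) = {7, 12}
|(R ∪ (P △ R)) − (Q ∪ R)| = 2

2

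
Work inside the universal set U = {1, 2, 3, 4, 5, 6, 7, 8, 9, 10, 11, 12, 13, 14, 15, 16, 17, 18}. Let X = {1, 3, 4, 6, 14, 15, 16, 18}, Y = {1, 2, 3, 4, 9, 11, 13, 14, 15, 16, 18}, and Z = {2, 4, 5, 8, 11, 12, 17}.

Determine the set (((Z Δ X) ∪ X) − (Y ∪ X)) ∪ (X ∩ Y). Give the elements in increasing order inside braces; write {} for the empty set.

Z Δ X = {1, 2, 3, 5, 6, 8, 11, 12, 14, 15, 16, 17, 18}
(Z Δ X) ∪ X = {1, 2, 3, 4, 5, 6, 8, 11, 12, 14, 15, 16, 17, 18}
Y ∪ X = {1, 2, 3, 4, 6, 9, 11, 13, 14, 15, 16, 18}
((Z Δ X) ∪ X) − (Y ∪ X) = {5, 8, 12, 17}
X ∩ Y = {1, 3, 4, 14, 15, 16, 18}
(((Z Δ X) ∪ X) − (Y ∪ X)) ∪ (X ∩ Y) = {1, 3, 4, 5, 8, 12, 14, 15, 16, 17, 18}

{1, 3, 4, 5, 8, 12, 14, 15, 16, 17, 18}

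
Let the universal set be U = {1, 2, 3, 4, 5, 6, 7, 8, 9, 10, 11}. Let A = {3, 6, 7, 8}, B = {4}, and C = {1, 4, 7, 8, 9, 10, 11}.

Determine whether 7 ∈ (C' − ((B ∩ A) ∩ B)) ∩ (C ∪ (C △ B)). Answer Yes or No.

No

7 ∈ C, so 7 ∉ C'
7 ∉ B and 7 ∈ A, so 7 ∉ B ∩ A
7 ∉ (B ∩ A) and 7 ∉ B, so 7 ∉ (B ∩ A) ∩ B
7 ∉ C' and 7 ∉ ((B ∩ A) ∩ B), so 7 ∉ C' − ((B ∩ A) ∩ B)
7 ∈ C and 7 ∉ B, so 7 ∈ C △ B
7 ∈ C and 7 ∈ (C △ B), so 7 ∈ C ∪ (C △ B)
7 ∉ (C' − ((B ∩ A) ∩ B)) and 7 ∈ (C ∪ (C △ B)), so 7 ∉ (C' − ((B ∩ A) ∩ B)) ∩ (C ∪ (C △ B))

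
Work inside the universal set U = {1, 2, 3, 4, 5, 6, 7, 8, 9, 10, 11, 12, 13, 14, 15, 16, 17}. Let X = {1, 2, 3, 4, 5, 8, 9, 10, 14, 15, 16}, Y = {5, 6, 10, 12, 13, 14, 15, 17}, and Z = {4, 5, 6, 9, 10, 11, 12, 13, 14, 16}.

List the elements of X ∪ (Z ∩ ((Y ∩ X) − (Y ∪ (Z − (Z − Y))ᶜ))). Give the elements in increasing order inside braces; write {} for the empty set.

Y ∩ X = {5, 10, 14, 15}
Z − Y = {4, 9, 11, 16}
Z − (Z − Y) = {5, 6, 10, 12, 13, 14}
(Z − (Z − Y))ᶜ = {1, 2, 3, 4, 7, 8, 9, 11, 15, 16, 17}
Y ∪ (Z − (Z − Y))ᶜ = {1, 2, 3, 4, 5, 6, 7, 8, 9, 10, 11, 12, 13, 14, 15, 16, 17}
(Y ∩ X) − (Y ∪ (Z − (Z − Y))ᶜ) = {}
Z ∩ ((Y ∩ X) − (Y ∪ (Z − (Z − Y))ᶜ)) = {}
X ∪ (Z ∩ ((Y ∩ X) − (Y ∪ (Z − (Z − Y))ᶜ))) = {1, 2, 3, 4, 5, 8, 9, 10, 14, 15, 16}

{1, 2, 3, 4, 5, 8, 9, 10, 14, 15, 16}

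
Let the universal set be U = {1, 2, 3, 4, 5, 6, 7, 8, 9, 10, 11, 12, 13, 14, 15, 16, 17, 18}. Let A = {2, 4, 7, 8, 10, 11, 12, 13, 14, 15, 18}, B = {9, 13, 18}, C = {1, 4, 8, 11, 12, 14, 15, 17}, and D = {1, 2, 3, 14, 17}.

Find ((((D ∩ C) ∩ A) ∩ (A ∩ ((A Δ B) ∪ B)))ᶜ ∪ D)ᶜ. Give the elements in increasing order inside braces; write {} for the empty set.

D ∩ C = {1, 14, 17}
(D ∩ C) ∩ A = {14}
A Δ B = {2, 4, 7, 8, 9, 10, 11, 12, 14, 15}
(A Δ B) ∪ B = {2, 4, 7, 8, 9, 10, 11, 12, 13, 14, 15, 18}
A ∩ ((A Δ B) ∪ B) = {2, 4, 7, 8, 10, 11, 12, 13, 14, 15, 18}
((D ∩ C) ∩ A) ∩ (A ∩ ((A Δ B) ∪ B)) = {14}
(((D ∩ C) ∩ A) ∩ (A ∩ ((A Δ B) ∪ B)))ᶜ = {1, 2, 3, 4, 5, 6, 7, 8, 9, 10, 11, 12, 13, 15, 16, 17, 18}
(((D ∩ C) ∩ A) ∩ (A ∩ ((A Δ B) ∪ B)))ᶜ ∪ D = {1, 2, 3, 4, 5, 6, 7, 8, 9, 10, 11, 12, 13, 14, 15, 16, 17, 18}
((((D ∩ C) ∩ A) ∩ (A ∩ ((A Δ B) ∪ B)))ᶜ ∪ D)ᶜ = {}

{}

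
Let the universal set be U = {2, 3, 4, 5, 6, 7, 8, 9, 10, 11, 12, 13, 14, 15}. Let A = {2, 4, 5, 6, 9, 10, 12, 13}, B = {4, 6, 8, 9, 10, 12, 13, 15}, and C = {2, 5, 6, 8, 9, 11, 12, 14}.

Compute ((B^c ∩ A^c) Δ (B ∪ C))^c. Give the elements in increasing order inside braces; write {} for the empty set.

B^c = {2, 3, 5, 7, 11, 14}
A^c = {3, 7, 8, 11, 14, 15}
B^c ∩ A^c = {3, 7, 11, 14}
B ∪ C = {2, 4, 5, 6, 8, 9, 10, 11, 12, 13, 14, 15}
(B^c ∩ A^c) Δ (B ∪ C) = {2, 3, 4, 5, 6, 7, 8, 9, 10, 12, 13, 15}
((B^c ∩ A^c) Δ (B ∪ C))^c = {11, 14}

{11, 14}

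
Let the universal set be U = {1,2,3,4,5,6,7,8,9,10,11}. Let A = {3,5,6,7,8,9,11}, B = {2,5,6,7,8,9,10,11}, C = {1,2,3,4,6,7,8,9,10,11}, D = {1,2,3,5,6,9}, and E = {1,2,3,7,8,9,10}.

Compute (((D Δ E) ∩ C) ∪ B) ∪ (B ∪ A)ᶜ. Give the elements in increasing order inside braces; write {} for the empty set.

{1,2,4,5,6,7,8,9,10,11}

D Δ E = {5,6,7,8,10}
(D Δ E) ∩ C = {6,7,8,10}
((D Δ E) ∩ C) ∪ B = {2,5,6,7,8,9,10,11}
B ∪ A = {2,3,5,6,7,8,9,10,11}
(B ∪ A)ᶜ = {1,4}
(((D Δ E) ∩ C) ∪ B) ∪ (B ∪ A)ᶜ = {1,2,4,5,6,7,8,9,10,11}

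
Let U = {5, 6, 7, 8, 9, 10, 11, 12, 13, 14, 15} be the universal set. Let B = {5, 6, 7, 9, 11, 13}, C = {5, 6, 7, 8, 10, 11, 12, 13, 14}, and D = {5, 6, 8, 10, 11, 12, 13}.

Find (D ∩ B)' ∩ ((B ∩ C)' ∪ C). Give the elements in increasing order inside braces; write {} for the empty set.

{7, 8, 9, 10, 12, 14, 15}

D ∩ B = {5, 6, 11, 13}
(D ∩ B)' = {7, 8, 9, 10, 12, 14, 15}
B ∩ C = {5, 6, 7, 11, 13}
(B ∩ C)' = {8, 9, 10, 12, 14, 15}
(B ∩ C)' ∪ C = {5, 6, 7, 8, 9, 10, 11, 12, 13, 14, 15}
(D ∩ B)' ∩ ((B ∩ C)' ∪ C) = {7, 8, 9, 10, 12, 14, 15}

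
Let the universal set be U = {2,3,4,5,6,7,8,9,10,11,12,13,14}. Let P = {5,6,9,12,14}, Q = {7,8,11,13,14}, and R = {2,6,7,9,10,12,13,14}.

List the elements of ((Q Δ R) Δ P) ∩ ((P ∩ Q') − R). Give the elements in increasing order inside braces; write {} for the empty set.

Q Δ R = {2,6,8,9,10,11,12}
(Q Δ R) Δ P = {2,5,8,10,11,14}
Q' = {2,3,4,5,6,9,10,12}
P ∩ Q' = {5,6,9,12}
(P ∩ Q') − R = {5}
((Q Δ R) Δ P) ∩ ((P ∩ Q') − R) = {5}

{5}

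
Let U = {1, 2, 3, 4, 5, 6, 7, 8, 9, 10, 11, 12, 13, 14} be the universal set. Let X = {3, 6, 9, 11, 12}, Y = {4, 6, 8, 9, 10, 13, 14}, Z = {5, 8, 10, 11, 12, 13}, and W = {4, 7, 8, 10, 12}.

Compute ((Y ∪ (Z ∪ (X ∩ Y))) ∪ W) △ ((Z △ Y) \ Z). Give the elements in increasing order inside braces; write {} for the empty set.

{5, 7, 8, 10, 11, 12, 13}

X ∩ Y = {6, 9}
Z ∪ (X ∩ Y) = {5, 6, 8, 9, 10, 11, 12, 13}
Y ∪ (Z ∪ (X ∩ Y)) = {4, 5, 6, 8, 9, 10, 11, 12, 13, 14}
(Y ∪ (Z ∪ (X ∩ Y))) ∪ W = {4, 5, 6, 7, 8, 9, 10, 11, 12, 13, 14}
Z △ Y = {4, 5, 6, 9, 11, 12, 14}
(Z △ Y) \ Z = {4, 6, 9, 14}
((Y ∪ (Z ∪ (X ∩ Y))) ∪ W) △ ((Z △ Y) \ Z) = {5, 7, 8, 10, 11, 12, 13}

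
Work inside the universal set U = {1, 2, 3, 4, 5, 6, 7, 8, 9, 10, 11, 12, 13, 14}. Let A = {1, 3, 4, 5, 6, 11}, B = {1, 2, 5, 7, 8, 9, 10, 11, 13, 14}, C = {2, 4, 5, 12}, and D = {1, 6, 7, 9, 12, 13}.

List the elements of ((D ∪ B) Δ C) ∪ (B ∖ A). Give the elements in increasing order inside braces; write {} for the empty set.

D ∪ B = {1, 2, 5, 6, 7, 8, 9, 10, 11, 12, 13, 14}
(D ∪ B) Δ C = {1, 4, 6, 7, 8, 9, 10, 11, 13, 14}
B ∖ A = {2, 7, 8, 9, 10, 13, 14}
((D ∪ B) Δ C) ∪ (B ∖ A) = {1, 2, 4, 6, 7, 8, 9, 10, 11, 13, 14}

{1, 2, 4, 6, 7, 8, 9, 10, 11, 13, 14}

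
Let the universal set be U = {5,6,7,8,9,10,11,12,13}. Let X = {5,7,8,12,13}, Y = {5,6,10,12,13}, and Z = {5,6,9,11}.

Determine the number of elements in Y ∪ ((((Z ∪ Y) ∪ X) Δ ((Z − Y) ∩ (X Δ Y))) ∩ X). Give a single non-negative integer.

7

Z ∪ Y = {5,6,9,10,11,12,13}
(Z ∪ Y) ∪ X = {5,6,7,8,9,10,11,12,13}
Z − Y = {9,11}
X Δ Y = {6,7,8,10}
(Z − Y) ∩ (X Δ Y) = {}
((Z ∪ Y) ∪ X) Δ ((Z − Y) ∩ (X Δ Y)) = {5,6,7,8,9,10,11,12,13}
(((Z ∪ Y) ∪ X) Δ ((Z − Y) ∩ (X Δ Y))) ∩ X = {5,7,8,12,13}
Y ∪ ((((Z ∪ Y) ∪ X) Δ ((Z − Y) ∩ (X Δ Y))) ∩ X) = {5,6,7,8,10,12,13}
|Y ∪ ((((Z ∪ Y) ∪ X) Δ ((Z − Y) ∩ (X Δ Y))) ∩ X)| = 7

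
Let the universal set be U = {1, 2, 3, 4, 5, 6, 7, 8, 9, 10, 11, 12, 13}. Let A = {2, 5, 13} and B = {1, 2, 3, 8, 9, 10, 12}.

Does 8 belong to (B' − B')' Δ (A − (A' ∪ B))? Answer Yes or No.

8 ∈ B, so 8 ∉ B'
8 ∈ B, so 8 ∉ B'
8 ∉ B' and 8 ∉ B', so 8 ∉ B' − B'
8 ∈ (B' − B')' since 8 ∉ (B' − B')
8 ∉ A, so 8 ∈ A'
8 ∈ A' and 8 ∈ B, so 8 ∈ A' ∪ B
8 ∉ A and 8 ∈ (A' ∪ B), so 8 ∉ A − (A' ∪ B)
8 ∈ (B' − B')' and 8 ∉ (A − (A' ∪ B)), so 8 ∈ (B' − B')' Δ (A − (A' ∪ B))

Yes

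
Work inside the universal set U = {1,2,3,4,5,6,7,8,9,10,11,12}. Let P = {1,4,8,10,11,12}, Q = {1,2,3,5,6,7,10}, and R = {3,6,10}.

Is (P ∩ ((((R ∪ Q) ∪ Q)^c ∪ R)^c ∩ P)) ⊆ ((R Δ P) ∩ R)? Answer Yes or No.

R ∪ Q = {1,2,3,5,6,7,10}
(R ∪ Q) ∪ Q = {1,2,3,5,6,7,10}
((R ∪ Q) ∪ Q)^c = {4,8,9,11,12}
((R ∪ Q) ∪ Q)^c ∪ R = {3,4,6,8,9,10,11,12}
(((R ∪ Q) ∪ Q)^c ∪ R)^c = {1,2,5,7}
(((R ∪ Q) ∪ Q)^c ∪ R)^c ∩ P = {1}
P ∩ ((((R ∪ Q) ∪ Q)^c ∪ R)^c ∩ P) = {1}
R Δ P = {1,3,4,6,8,11,12}
(R Δ P) ∩ R = {3,6}
1 ∈ P ∩ ((((R ∪ Q) ∪ Q)^c ∪ R)^c ∩ P) but 1 ∉ (R Δ P) ∩ R, so the inclusion fails.

No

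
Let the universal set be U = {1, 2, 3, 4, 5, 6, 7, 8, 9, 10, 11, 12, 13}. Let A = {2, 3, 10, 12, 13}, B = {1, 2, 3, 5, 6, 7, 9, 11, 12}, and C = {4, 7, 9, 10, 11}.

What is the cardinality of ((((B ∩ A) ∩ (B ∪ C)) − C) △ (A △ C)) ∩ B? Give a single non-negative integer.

3

B ∩ A = {2, 3, 12}
B ∪ C = {1, 2, 3, 4, 5, 6, 7, 9, 10, 11, 12}
(B ∩ A) ∩ (B ∪ C) = {2, 3, 12}
((B ∩ A) ∩ (B ∪ C)) − C = {2, 3, 12}
A △ C = {2, 3, 4, 7, 9, 11, 12, 13}
(((B ∩ A) ∩ (B ∪ C)) − C) △ (A △ C) = {4, 7, 9, 11, 13}
((((B ∩ A) ∩ (B ∪ C)) − C) △ (A △ C)) ∩ B = {7, 9, 11}
|((((B ∩ A) ∩ (B ∪ C)) − C) △ (A △ C)) ∩ B| = 3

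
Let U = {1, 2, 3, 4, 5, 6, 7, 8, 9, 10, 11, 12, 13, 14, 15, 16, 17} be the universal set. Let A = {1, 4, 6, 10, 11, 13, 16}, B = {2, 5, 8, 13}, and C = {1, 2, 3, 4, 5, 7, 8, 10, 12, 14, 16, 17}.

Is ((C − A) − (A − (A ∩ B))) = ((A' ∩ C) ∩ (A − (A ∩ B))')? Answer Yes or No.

C − A = {2, 3, 5, 7, 8, 12, 14, 17}
A ∩ B = {13}
A − (A ∩ B) = {1, 4, 6, 10, 11, 16}
(C − A) − (A − (A ∩ B)) = {2, 3, 5, 7, 8, 12, 14, 17}
A' = {2, 3, 5, 7, 8, 9, 12, 14, 15, 17}
A' ∩ C = {2, 3, 5, 7, 8, 12, 14, 17}
(A − (A ∩ B))' = {2, 3, 5, 7, 8, 9, 12, 13, 14, 15, 17}
(A' ∩ C) ∩ (A − (A ∩ B))' = {2, 3, 5, 7, 8, 12, 14, 17}
Both equal {2, 3, 5, 7, 8, 12, 14, 17}, so (C − A) − (A − (A ∩ B)) = (A' ∩ C) ∩ (A − (A ∩ B))'.

Yes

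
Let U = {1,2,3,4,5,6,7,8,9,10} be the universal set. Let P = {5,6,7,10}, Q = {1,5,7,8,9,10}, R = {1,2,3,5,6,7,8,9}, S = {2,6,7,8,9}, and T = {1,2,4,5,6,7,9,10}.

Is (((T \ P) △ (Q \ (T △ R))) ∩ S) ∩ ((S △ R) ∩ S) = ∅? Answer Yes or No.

Yes

T \ P = {1,2,4,9}
T △ R = {3,4,8,10}
Q \ (T △ R) = {1,5,7,9}
(T \ P) △ (Q \ (T △ R)) = {2,4,5,7}
((T \ P) △ (Q \ (T △ R))) ∩ S = {2,7}
S △ R = {1,3,5}
(S △ R) ∩ S = {}
{2,7} and {} share no elements.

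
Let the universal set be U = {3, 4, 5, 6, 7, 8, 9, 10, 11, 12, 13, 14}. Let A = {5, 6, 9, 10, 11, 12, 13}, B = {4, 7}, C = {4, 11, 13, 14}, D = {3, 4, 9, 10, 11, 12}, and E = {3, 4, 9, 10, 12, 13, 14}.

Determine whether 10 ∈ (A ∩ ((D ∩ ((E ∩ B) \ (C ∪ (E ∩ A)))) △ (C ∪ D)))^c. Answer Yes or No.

10 ∈ E and 10 ∉ B, so 10 ∉ E ∩ B
10 ∈ E and 10 ∈ A, so 10 ∈ E ∩ A
10 ∉ C and 10 ∈ (E ∩ A), so 10 ∈ C ∪ (E ∩ A)
10 ∉ (E ∩ B) and 10 ∈ (C ∪ (E ∩ A)), so 10 ∉ (E ∩ B) \ (C ∪ (E ∩ A))
10 ∈ D and 10 ∉ ((E ∩ B) \ (C ∪ (E ∩ A))), so 10 ∉ D ∩ ((E ∩ B) \ (C ∪ (E ∩ A)))
10 ∉ C and 10 ∈ D, so 10 ∈ C ∪ D
10 ∉ (D ∩ ((E ∩ B) \ (C ∪ (E ∩ A)))) and 10 ∈ (C ∪ D), so 10 ∈ (D ∩ ((E ∩ B) \ (C ∪ (E ∩ A)))) △ (C ∪ D)
10 ∈ A and 10 ∈ ((D ∩ ((E ∩ B) \ (C ∪ (E ∩ A)))) △ (C ∪ D)), so 10 ∈ A ∩ ((D ∩ ((E ∩ B) \ (C ∪ (E ∩ A)))) △ (C ∪ D))
10 ∉ (A ∩ ((D ∩ ((E ∩ B) \ (C ∪ (E ∩ A)))) △ (C ∪ D)))^c since 10 ∈ (A ∩ ((D ∩ ((E ∩ B) \ (C ∪ (E ∩ A)))) △ (C ∪ D)))

No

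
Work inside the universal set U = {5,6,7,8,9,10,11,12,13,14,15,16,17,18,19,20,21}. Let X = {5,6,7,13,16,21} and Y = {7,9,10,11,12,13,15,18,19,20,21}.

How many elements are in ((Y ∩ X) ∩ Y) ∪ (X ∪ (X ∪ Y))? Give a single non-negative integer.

Y ∩ X = {7,13,21}
(Y ∩ X) ∩ Y = {7,13,21}
X ∪ Y = {5,6,7,9,10,11,12,13,15,16,18,19,20,21}
X ∪ (X ∪ Y) = {5,6,7,9,10,11,12,13,15,16,18,19,20,21}
((Y ∩ X) ∩ Y) ∪ (X ∪ (X ∪ Y)) = {5,6,7,9,10,11,12,13,15,16,18,19,20,21}
|((Y ∩ X) ∩ Y) ∪ (X ∪ (X ∪ Y))| = 14

14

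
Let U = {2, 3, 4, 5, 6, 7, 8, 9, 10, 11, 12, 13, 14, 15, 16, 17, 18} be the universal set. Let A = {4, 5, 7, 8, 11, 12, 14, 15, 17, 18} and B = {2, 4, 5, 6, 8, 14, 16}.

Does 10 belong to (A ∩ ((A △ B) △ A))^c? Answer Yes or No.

Yes

10 ∉ A and 10 ∉ B, so 10 ∉ A △ B
10 ∉ (A △ B) and 10 ∉ A, so 10 ∉ (A △ B) △ A
10 ∉ A and 10 ∉ ((A △ B) △ A), so 10 ∉ A ∩ ((A △ B) △ A)
10 ∈ (A ∩ ((A △ B) △ A))^c since 10 ∉ (A ∩ ((A △ B) △ A))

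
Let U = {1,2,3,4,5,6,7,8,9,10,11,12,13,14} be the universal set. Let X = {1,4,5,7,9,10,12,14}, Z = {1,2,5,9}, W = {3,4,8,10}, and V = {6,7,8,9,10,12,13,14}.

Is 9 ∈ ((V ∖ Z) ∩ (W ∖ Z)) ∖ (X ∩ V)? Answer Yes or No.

9 ∈ V and 9 ∈ Z, so 9 ∉ V ∖ Z
9 ∉ W and 9 ∈ Z, so 9 ∉ W ∖ Z
9 ∉ (V ∖ Z) and 9 ∉ (W ∖ Z), so 9 ∉ (V ∖ Z) ∩ (W ∖ Z)
9 ∈ X and 9 ∈ V, so 9 ∈ X ∩ V
9 ∉ ((V ∖ Z) ∩ (W ∖ Z)) and 9 ∈ (X ∩ V), so 9 ∉ ((V ∖ Z) ∩ (W ∖ Z)) ∖ (X ∩ V)

No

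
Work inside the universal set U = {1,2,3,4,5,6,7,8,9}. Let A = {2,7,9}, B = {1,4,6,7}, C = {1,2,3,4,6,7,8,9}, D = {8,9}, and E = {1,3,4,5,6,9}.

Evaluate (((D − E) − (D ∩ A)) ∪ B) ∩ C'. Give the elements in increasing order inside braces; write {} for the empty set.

D − E = {8}
D ∩ A = {9}
(D − E) − (D ∩ A) = {8}
((D − E) − (D ∩ A)) ∪ B = {1,4,6,7,8}
C' = {5}
(((D − E) − (D ∩ A)) ∪ B) ∩ C' = {}

{}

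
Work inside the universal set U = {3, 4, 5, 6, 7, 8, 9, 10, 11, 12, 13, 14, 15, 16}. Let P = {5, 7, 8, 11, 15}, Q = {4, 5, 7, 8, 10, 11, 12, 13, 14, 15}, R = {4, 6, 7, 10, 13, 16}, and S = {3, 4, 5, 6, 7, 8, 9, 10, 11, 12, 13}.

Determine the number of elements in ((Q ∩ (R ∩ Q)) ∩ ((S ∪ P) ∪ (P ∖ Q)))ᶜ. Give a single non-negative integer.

10

R ∩ Q = {4, 7, 10, 13}
Q ∩ (R ∩ Q) = {4, 7, 10, 13}
S ∪ P = {3, 4, 5, 6, 7, 8, 9, 10, 11, 12, 13, 15}
P ∖ Q = {}
(S ∪ P) ∪ (P ∖ Q) = {3, 4, 5, 6, 7, 8, 9, 10, 11, 12, 13, 15}
(Q ∩ (R ∩ Q)) ∩ ((S ∪ P) ∪ (P ∖ Q)) = {4, 7, 10, 13}
((Q ∩ (R ∩ Q)) ∩ ((S ∪ P) ∪ (P ∖ Q)))ᶜ = {3, 5, 6, 8, 9, 11, 12, 14, 15, 16}
|((Q ∩ (R ∩ Q)) ∩ ((S ∪ P) ∪ (P ∖ Q)))ᶜ| = 10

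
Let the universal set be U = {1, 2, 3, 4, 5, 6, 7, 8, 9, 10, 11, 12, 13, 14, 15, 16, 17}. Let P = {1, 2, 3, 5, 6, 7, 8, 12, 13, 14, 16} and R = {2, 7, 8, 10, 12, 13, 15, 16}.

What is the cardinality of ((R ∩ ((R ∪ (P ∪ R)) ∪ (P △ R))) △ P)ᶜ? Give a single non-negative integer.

P ∪ R = {1, 2, 3, 5, 6, 7, 8, 10, 12, 13, 14, 15, 16}
R ∪ (P ∪ R) = {1, 2, 3, 5, 6, 7, 8, 10, 12, 13, 14, 15, 16}
P △ R = {1, 3, 5, 6, 10, 14, 15}
(R ∪ (P ∪ R)) ∪ (P △ R) = {1, 2, 3, 5, 6, 7, 8, 10, 12, 13, 14, 15, 16}
R ∩ ((R ∪ (P ∪ R)) ∪ (P △ R)) = {2, 7, 8, 10, 12, 13, 15, 16}
(R ∩ ((R ∪ (P ∪ R)) ∪ (P △ R))) △ P = {1, 3, 5, 6, 10, 14, 15}
((R ∩ ((R ∪ (P ∪ R)) ∪ (P △ R))) △ P)ᶜ = {2, 4, 7, 8, 9, 11, 12, 13, 16, 17}
|((R ∩ ((R ∪ (P ∪ R)) ∪ (P △ R))) △ P)ᶜ| = 10

10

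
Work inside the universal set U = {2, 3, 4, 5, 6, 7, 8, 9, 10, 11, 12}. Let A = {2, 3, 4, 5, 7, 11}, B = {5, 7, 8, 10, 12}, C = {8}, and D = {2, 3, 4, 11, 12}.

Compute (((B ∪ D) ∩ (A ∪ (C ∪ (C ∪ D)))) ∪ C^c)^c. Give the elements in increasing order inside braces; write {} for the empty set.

{}

B ∪ D = {2, 3, 4, 5, 7, 8, 10, 11, 12}
C ∪ D = {2, 3, 4, 8, 11, 12}
C ∪ (C ∪ D) = {2, 3, 4, 8, 11, 12}
A ∪ (C ∪ (C ∪ D)) = {2, 3, 4, 5, 7, 8, 11, 12}
(B ∪ D) ∩ (A ∪ (C ∪ (C ∪ D))) = {2, 3, 4, 5, 7, 8, 11, 12}
C^c = {2, 3, 4, 5, 6, 7, 9, 10, 11, 12}
((B ∪ D) ∩ (A ∪ (C ∪ (C ∪ D)))) ∪ C^c = {2, 3, 4, 5, 6, 7, 8, 9, 10, 11, 12}
(((B ∪ D) ∩ (A ∪ (C ∪ (C ∪ D)))) ∪ C^c)^c = {}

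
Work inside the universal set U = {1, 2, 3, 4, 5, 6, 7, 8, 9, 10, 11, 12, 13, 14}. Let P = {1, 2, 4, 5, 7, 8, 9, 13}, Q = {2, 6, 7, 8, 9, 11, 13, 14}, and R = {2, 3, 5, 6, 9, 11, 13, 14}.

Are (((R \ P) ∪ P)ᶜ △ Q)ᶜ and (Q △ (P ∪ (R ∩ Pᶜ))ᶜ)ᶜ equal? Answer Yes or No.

Yes

R \ P = {3, 6, 11, 14}
(R \ P) ∪ P = {1, 2, 3, 4, 5, 6, 7, 8, 9, 11, 13, 14}
((R \ P) ∪ P)ᶜ = {10, 12}
((R \ P) ∪ P)ᶜ △ Q = {2, 6, 7, 8, 9, 10, 11, 12, 13, 14}
(((R \ P) ∪ P)ᶜ △ Q)ᶜ = {1, 3, 4, 5}
Pᶜ = {3, 6, 10, 11, 12, 14}
R ∩ Pᶜ = {3, 6, 11, 14}
P ∪ (R ∩ Pᶜ) = {1, 2, 3, 4, 5, 6, 7, 8, 9, 11, 13, 14}
(P ∪ (R ∩ Pᶜ))ᶜ = {10, 12}
Q △ (P ∪ (R ∩ Pᶜ))ᶜ = {2, 6, 7, 8, 9, 10, 11, 12, 13, 14}
(Q △ (P ∪ (R ∩ Pᶜ))ᶜ)ᶜ = {1, 3, 4, 5}
Both equal {1, 3, 4, 5}, so (((R \ P) ∪ P)ᶜ △ Q)ᶜ = (Q △ (P ∪ (R ∩ Pᶜ))ᶜ)ᶜ.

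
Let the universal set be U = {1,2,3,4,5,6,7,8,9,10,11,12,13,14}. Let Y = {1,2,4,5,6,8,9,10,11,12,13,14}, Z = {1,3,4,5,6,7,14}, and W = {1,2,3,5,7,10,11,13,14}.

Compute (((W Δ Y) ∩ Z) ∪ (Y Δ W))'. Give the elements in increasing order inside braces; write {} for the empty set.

{1,2,5,10,11,13,14}

W Δ Y = {3,4,6,7,8,9,12}
(W Δ Y) ∩ Z = {3,4,6,7}
Y Δ W = {3,4,6,7,8,9,12}
((W Δ Y) ∩ Z) ∪ (Y Δ W) = {3,4,6,7,8,9,12}
(((W Δ Y) ∩ Z) ∪ (Y Δ W))' = {1,2,5,10,11,13,14}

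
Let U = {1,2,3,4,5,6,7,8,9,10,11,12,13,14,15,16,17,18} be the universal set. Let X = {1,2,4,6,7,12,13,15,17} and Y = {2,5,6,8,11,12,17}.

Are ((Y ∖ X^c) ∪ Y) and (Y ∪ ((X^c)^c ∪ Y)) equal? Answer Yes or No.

No

X^c = {3,5,8,9,10,11,14,16,18}
Y ∖ X^c = {2,6,12,17}
(Y ∖ X^c) ∪ Y = {2,5,6,8,11,12,17}
(X^c)^c = {1,2,4,6,7,12,13,15,17}
(X^c)^c ∪ Y = {1,2,4,5,6,7,8,11,12,13,15,17}
Y ∪ ((X^c)^c ∪ Y) = {1,2,4,5,6,7,8,11,12,13,15,17}
1 ∈ Y ∪ ((X^c)^c ∪ Y) but 1 ∉ (Y ∖ X^c) ∪ Y, so they differ.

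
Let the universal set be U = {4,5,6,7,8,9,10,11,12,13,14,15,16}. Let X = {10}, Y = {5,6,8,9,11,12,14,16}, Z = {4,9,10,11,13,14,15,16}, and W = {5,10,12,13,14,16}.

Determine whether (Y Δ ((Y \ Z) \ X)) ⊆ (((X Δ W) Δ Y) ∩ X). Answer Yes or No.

Y \ Z = {5,6,8,12}
(Y \ Z) \ X = {5,6,8,12}
Y Δ ((Y \ Z) \ X) = {9,11,14,16}
X Δ W = {5,12,13,14,16}
(X Δ W) Δ Y = {6,8,9,11,13}
((X Δ W) Δ Y) ∩ X = {}
9 ∈ Y Δ ((Y \ Z) \ X) but 9 ∉ ((X Δ W) Δ Y) ∩ X, so the inclusion fails.

No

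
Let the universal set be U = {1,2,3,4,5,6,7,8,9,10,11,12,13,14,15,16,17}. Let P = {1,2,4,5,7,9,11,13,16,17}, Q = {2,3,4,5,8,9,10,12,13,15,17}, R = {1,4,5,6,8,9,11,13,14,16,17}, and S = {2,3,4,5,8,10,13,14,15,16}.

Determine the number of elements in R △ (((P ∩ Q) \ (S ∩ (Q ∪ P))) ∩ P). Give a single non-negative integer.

P ∩ Q = {2,4,5,9,13,17}
Q ∪ P = {1,2,3,4,5,7,8,9,10,11,12,13,15,16,17}
S ∩ (Q ∪ P) = {2,3,4,5,8,10,13,15,16}
(P ∩ Q) \ (S ∩ (Q ∪ P)) = {9,17}
((P ∩ Q) \ (S ∩ (Q ∪ P))) ∩ P = {9,17}
R △ (((P ∩ Q) \ (S ∩ (Q ∪ P))) ∩ P) = {1,4,5,6,8,11,13,14,16}
|R △ (((P ∩ Q) \ (S ∩ (Q ∪ P))) ∩ P)| = 9

9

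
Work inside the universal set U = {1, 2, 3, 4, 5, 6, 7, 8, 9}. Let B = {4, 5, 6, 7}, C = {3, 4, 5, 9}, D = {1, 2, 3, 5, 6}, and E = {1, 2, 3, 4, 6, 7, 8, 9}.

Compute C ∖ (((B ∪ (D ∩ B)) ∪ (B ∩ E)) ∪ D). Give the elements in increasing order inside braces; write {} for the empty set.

D ∩ B = {5, 6}
B ∪ (D ∩ B) = {4, 5, 6, 7}
B ∩ E = {4, 6, 7}
(B ∪ (D ∩ B)) ∪ (B ∩ E) = {4, 5, 6, 7}
((B ∪ (D ∩ B)) ∪ (B ∩ E)) ∪ D = {1, 2, 3, 4, 5, 6, 7}
C ∖ (((B ∪ (D ∩ B)) ∪ (B ∩ E)) ∪ D) = {9}

{9}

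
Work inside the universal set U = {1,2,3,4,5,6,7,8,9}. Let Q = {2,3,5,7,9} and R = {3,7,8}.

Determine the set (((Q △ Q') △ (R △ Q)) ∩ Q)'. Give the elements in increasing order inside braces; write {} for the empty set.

{1,2,4,5,6,8,9}

Q' = {1,4,6,8}
Q △ Q' = {1,2,3,4,5,6,7,8,9}
R △ Q = {2,5,8,9}
(Q △ Q') △ (R △ Q) = {1,3,4,6,7}
((Q △ Q') △ (R △ Q)) ∩ Q = {3,7}
(((Q △ Q') △ (R △ Q)) ∩ Q)' = {1,2,4,5,6,8,9}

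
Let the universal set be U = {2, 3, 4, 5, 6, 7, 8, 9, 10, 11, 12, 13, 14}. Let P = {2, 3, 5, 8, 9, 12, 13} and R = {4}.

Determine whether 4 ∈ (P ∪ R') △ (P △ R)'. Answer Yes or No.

4 ∈ R, so 4 ∉ R'
4 ∉ P and 4 ∉ R', so 4 ∉ P ∪ R'
4 ∉ P and 4 ∈ R, so 4 ∈ P △ R
4 ∉ (P △ R)' since 4 ∈ (P △ R)
4 ∉ (P ∪ R') and 4 ∉ (P △ R)', so 4 ∉ (P ∪ R') △ (P △ R)'

No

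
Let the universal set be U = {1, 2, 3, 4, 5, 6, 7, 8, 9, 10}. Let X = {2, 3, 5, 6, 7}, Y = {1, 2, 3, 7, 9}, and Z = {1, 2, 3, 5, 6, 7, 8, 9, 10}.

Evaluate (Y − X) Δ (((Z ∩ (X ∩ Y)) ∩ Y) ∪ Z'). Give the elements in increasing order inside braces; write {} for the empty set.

{1, 2, 3, 4, 7, 9}

Y − X = {1, 9}
X ∩ Y = {2, 3, 7}
Z ∩ (X ∩ Y) = {2, 3, 7}
(Z ∩ (X ∩ Y)) ∩ Y = {2, 3, 7}
Z' = {4}
((Z ∩ (X ∩ Y)) ∩ Y) ∪ Z' = {2, 3, 4, 7}
(Y − X) Δ (((Z ∩ (X ∩ Y)) ∩ Y) ∪ Z') = {1, 2, 3, 4, 7, 9}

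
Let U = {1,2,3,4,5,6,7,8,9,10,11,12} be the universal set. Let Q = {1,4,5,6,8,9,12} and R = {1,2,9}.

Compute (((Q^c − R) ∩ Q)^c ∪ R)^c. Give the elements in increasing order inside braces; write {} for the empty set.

Q^c = {2,3,7,10,11}
Q^c − R = {3,7,10,11}
(Q^c − R) ∩ Q = {}
((Q^c − R) ∩ Q)^c = {1,2,3,4,5,6,7,8,9,10,11,12}
((Q^c − R) ∩ Q)^c ∪ R = {1,2,3,4,5,6,7,8,9,10,11,12}
(((Q^c − R) ∩ Q)^c ∪ R)^c = {}

{}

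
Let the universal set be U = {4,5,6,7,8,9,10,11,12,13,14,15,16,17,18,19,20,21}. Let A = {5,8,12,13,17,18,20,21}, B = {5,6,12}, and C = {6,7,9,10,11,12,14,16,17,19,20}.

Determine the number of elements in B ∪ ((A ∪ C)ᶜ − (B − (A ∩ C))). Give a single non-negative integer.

5

A ∪ C = {5,6,7,8,9,10,11,12,13,14,16,17,18,19,20,21}
(A ∪ C)ᶜ = {4,15}
A ∩ C = {12,17,20}
B − (A ∩ C) = {5,6}
(A ∪ C)ᶜ − (B − (A ∩ C)) = {4,15}
B ∪ ((A ∪ C)ᶜ − (B − (A ∩ C))) = {4,5,6,12,15}
|B ∪ ((A ∪ C)ᶜ − (B − (A ∩ C)))| = 5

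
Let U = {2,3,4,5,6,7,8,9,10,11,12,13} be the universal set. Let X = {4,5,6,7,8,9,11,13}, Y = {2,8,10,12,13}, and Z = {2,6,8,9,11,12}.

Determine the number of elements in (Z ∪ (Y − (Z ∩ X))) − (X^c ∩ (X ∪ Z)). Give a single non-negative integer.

Z ∩ X = {6,8,9,11}
Y − (Z ∩ X) = {2,10,12,13}
Z ∪ (Y − (Z ∩ X)) = {2,6,8,9,10,11,12,13}
X^c = {2,3,10,12}
X ∪ Z = {2,4,5,6,7,8,9,11,12,13}
X^c ∩ (X ∪ Z) = {2,12}
(Z ∪ (Y − (Z ∩ X))) − (X^c ∩ (X ∪ Z)) = {6,8,9,10,11,13}
|(Z ∪ (Y − (Z ∩ X))) − (X^c ∩ (X ∪ Z))| = 6

6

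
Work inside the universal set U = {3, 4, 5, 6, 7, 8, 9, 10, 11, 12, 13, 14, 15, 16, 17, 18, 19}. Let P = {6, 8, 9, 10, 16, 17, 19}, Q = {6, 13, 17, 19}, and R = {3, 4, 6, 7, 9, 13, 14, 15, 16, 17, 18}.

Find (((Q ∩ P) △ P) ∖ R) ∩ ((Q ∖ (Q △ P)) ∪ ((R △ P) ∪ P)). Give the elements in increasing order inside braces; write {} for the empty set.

{8, 10}

Q ∩ P = {6, 17, 19}
(Q ∩ P) △ P = {8, 9, 10, 16}
((Q ∩ P) △ P) ∖ R = {8, 10}
Q △ P = {8, 9, 10, 13, 16}
Q ∖ (Q △ P) = {6, 17, 19}
R △ P = {3, 4, 7, 8, 10, 13, 14, 15, 18, 19}
(R △ P) ∪ P = {3, 4, 6, 7, 8, 9, 10, 13, 14, 15, 16, 17, 18, 19}
(Q ∖ (Q △ P)) ∪ ((R △ P) ∪ P) = {3, 4, 6, 7, 8, 9, 10, 13, 14, 15, 16, 17, 18, 19}
(((Q ∩ P) △ P) ∖ R) ∩ ((Q ∖ (Q △ P)) ∪ ((R △ P) ∪ P)) = {8, 10}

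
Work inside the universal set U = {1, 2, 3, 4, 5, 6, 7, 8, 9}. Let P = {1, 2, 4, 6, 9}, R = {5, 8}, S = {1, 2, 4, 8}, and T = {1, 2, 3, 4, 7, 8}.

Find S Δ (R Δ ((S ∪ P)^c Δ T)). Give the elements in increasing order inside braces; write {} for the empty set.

{8}

S ∪ P = {1, 2, 4, 6, 8, 9}
(S ∪ P)^c = {3, 5, 7}
(S ∪ P)^c Δ T = {1, 2, 4, 5, 8}
R Δ ((S ∪ P)^c Δ T) = {1, 2, 4}
S Δ (R Δ ((S ∪ P)^c Δ T)) = {8}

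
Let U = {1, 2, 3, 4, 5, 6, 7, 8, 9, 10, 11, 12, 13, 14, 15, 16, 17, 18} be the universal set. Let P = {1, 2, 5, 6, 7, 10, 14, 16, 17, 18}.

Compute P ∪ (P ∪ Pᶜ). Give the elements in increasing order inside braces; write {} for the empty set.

Pᶜ = {3, 4, 8, 9, 11, 12, 13, 15}
P ∪ Pᶜ = {1, 2, 3, 4, 5, 6, 7, 8, 9, 10, 11, 12, 13, 14, 15, 16, 17, 18}
P ∪ (P ∪ Pᶜ) = {1, 2, 3, 4, 5, 6, 7, 8, 9, 10, 11, 12, 13, 14, 15, 16, 17, 18}

{1, 2, 3, 4, 5, 6, 7, 8, 9, 10, 11, 12, 13, 14, 15, 16, 17, 18}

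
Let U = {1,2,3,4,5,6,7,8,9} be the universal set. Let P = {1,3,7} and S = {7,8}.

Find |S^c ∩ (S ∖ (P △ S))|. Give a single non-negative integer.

0

S^c = {1,2,3,4,5,6,9}
P △ S = {1,3,8}
S ∖ (P △ S) = {7}
S^c ∩ (S ∖ (P △ S)) = {}
|S^c ∩ (S ∖ (P △ S))| = 0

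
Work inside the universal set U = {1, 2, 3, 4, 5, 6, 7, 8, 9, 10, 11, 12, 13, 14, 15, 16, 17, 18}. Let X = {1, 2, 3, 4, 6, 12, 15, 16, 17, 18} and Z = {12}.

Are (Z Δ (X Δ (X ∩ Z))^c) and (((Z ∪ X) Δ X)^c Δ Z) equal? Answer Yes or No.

No

X ∩ Z = {12}
X Δ (X ∩ Z) = {1, 2, 3, 4, 6, 15, 16, 17, 18}
(X Δ (X ∩ Z))^c = {5, 7, 8, 9, 10, 11, 12, 13, 14}
Z Δ (X Δ (X ∩ Z))^c = {5, 7, 8, 9, 10, 11, 13, 14}
Z ∪ X = {1, 2, 3, 4, 6, 12, 15, 16, 17, 18}
(Z ∪ X) Δ X = {}
((Z ∪ X) Δ X)^c = {1, 2, 3, 4, 5, 6, 7, 8, 9, 10, 11, 12, 13, 14, 15, 16, 17, 18}
((Z ∪ X) Δ X)^c Δ Z = {1, 2, 3, 4, 5, 6, 7, 8, 9, 10, 11, 13, 14, 15, 16, 17, 18}
1 ∈ ((Z ∪ X) Δ X)^c Δ Z but 1 ∉ Z Δ (X Δ (X ∩ Z))^c, so they differ.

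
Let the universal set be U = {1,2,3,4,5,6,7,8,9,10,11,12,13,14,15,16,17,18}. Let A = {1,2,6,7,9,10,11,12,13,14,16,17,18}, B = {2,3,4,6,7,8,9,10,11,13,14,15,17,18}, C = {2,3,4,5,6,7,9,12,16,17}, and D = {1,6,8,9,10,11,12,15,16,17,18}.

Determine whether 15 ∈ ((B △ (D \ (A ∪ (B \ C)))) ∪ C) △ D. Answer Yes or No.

15 ∈ B and 15 ∉ C, so 15 ∈ B \ C
15 ∉ A and 15 ∈ (B \ C), so 15 ∈ A ∪ (B \ C)
15 ∈ D and 15 ∈ (A ∪ (B \ C)), so 15 ∉ D \ (A ∪ (B \ C))
15 ∈ B and 15 ∉ (D \ (A ∪ (B \ C))), so 15 ∈ B △ (D \ (A ∪ (B \ C)))
15 ∈ (B △ (D \ (A ∪ (B \ C)))) and 15 ∉ C, so 15 ∈ (B △ (D \ (A ∪ (B \ C)))) ∪ C
15 ∈ ((B △ (D \ (A ∪ (B \ C)))) ∪ C) and 15 ∈ D, so 15 ∉ ((B △ (D \ (A ∪ (B \ C)))) ∪ C) △ D

No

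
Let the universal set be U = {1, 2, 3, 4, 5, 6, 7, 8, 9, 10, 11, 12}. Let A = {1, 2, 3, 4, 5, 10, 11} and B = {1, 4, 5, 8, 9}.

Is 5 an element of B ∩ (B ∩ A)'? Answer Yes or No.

5 ∈ B and 5 ∈ A, so 5 ∈ B ∩ A
5 ∉ (B ∩ A)' since 5 ∈ (B ∩ A)
5 ∈ B and 5 ∉ (B ∩ A)', so 5 ∉ B ∩ (B ∩ A)'

No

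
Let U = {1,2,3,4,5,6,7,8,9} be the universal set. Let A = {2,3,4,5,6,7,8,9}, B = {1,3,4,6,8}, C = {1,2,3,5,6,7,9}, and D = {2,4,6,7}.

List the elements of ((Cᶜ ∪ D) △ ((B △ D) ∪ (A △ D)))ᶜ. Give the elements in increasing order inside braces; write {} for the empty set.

Cᶜ = {4,8}
Cᶜ ∪ D = {2,4,6,7,8}
B △ D = {1,2,3,7,8}
A △ D = {3,5,8,9}
(B △ D) ∪ (A △ D) = {1,2,3,5,7,8,9}
(Cᶜ ∪ D) △ ((B △ D) ∪ (A △ D)) = {1,3,4,5,6,9}
((Cᶜ ∪ D) △ ((B △ D) ∪ (A △ D)))ᶜ = {2,7,8}

{2,7,8}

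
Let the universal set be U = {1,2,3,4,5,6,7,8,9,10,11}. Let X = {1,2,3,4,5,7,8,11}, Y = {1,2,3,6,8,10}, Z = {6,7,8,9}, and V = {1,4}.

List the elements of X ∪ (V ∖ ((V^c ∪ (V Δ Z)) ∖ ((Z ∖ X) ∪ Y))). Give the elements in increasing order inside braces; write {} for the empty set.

V^c = {2,3,5,6,7,8,9,10,11}
V Δ Z = {1,4,6,7,8,9}
V^c ∪ (V Δ Z) = {1,2,3,4,5,6,7,8,9,10,11}
Z ∖ X = {6,9}
(Z ∖ X) ∪ Y = {1,2,3,6,8,9,10}
(V^c ∪ (V Δ Z)) ∖ ((Z ∖ X) ∪ Y) = {4,5,7,11}
V ∖ ((V^c ∪ (V Δ Z)) ∖ ((Z ∖ X) ∪ Y)) = {1}
X ∪ (V ∖ ((V^c ∪ (V Δ Z)) ∖ ((Z ∖ X) ∪ Y))) = {1,2,3,4,5,7,8,11}

{1,2,3,4,5,7,8,11}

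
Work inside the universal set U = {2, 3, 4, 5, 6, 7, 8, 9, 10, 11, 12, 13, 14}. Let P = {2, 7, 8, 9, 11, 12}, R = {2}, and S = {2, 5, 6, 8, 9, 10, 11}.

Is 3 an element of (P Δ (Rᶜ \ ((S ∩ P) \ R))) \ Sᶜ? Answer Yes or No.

No

3 ∉ R, so 3 ∈ Rᶜ
3 ∉ S and 3 ∉ P, so 3 ∉ S ∩ P
3 ∉ (S ∩ P) and 3 ∉ R, so 3 ∉ (S ∩ P) \ R
3 ∈ Rᶜ and 3 ∉ ((S ∩ P) \ R), so 3 ∈ Rᶜ \ ((S ∩ P) \ R)
3 ∉ P and 3 ∈ (Rᶜ \ ((S ∩ P) \ R)), so 3 ∈ P Δ (Rᶜ \ ((S ∩ P) \ R))
3 ∉ S, so 3 ∈ Sᶜ
3 ∈ (P Δ (Rᶜ \ ((S ∩ P) \ R))) and 3 ∈ Sᶜ, so 3 ∉ (P Δ (Rᶜ \ ((S ∩ P) \ R))) \ Sᶜ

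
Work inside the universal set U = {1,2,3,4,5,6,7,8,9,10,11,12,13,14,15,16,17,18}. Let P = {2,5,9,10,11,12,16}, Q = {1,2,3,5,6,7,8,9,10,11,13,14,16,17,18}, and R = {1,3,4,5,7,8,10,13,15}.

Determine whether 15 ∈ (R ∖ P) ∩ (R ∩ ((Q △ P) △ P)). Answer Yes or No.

15 ∈ R and 15 ∉ P, so 15 ∈ R ∖ P
15 ∉ Q and 15 ∉ P, so 15 ∉ Q △ P
15 ∉ (Q △ P) and 15 ∉ P, so 15 ∉ (Q △ P) △ P
15 ∈ R and 15 ∉ ((Q △ P) △ P), so 15 ∉ R ∩ ((Q △ P) △ P)
15 ∈ (R ∖ P) and 15 ∉ (R ∩ ((Q △ P) △ P)), so 15 ∉ (R ∖ P) ∩ (R ∩ ((Q △ P) △ P))

No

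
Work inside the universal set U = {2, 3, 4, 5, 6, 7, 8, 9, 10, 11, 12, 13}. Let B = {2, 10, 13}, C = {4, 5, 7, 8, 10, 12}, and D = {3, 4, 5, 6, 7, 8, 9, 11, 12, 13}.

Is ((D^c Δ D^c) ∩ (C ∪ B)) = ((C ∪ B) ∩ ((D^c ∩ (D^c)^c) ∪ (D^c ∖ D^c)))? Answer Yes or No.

Yes

D^c = {2, 10}
D^c Δ D^c = {}
C ∪ B = {2, 4, 5, 7, 8, 10, 12, 13}
(D^c Δ D^c) ∩ (C ∪ B) = {}
(D^c)^c = {3, 4, 5, 6, 7, 8, 9, 11, 12, 13}
D^c ∩ (D^c)^c = {}
D^c ∖ D^c = {}
(D^c ∩ (D^c)^c) ∪ (D^c ∖ D^c) = {}
(C ∪ B) ∩ ((D^c ∩ (D^c)^c) ∪ (D^c ∖ D^c)) = {}
Both equal {}, so (D^c Δ D^c) ∩ (C ∪ B) = (C ∪ B) ∩ ((D^c ∩ (D^c)^c) ∪ (D^c ∖ D^c)).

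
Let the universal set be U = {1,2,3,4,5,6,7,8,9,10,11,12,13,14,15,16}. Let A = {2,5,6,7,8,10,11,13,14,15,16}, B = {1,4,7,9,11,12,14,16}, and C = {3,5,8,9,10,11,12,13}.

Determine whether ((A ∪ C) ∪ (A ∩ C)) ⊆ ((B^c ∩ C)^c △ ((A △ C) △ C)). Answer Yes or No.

A ∪ C = {2,3,5,6,7,8,9,10,11,12,13,14,15,16}
A ∩ C = {5,8,10,11,13}
(A ∪ C) ∪ (A ∩ C) = {2,3,5,6,7,8,9,10,11,12,13,14,15,16}
B^c = {2,3,5,6,8,10,13,15}
B^c ∩ C = {3,5,8,10,13}
(B^c ∩ C)^c = {1,2,4,6,7,9,11,12,14,15,16}
A △ C = {2,3,6,7,9,12,14,15,16}
(A △ C) △ C = {2,5,6,7,8,10,11,13,14,15,16}
(B^c ∩ C)^c △ ((A △ C) △ C) = {1,4,5,8,9,10,12,13}
2 ∈ (A ∪ C) ∪ (A ∩ C) but 2 ∉ (B^c ∩ C)^c △ ((A △ C) △ C), so the inclusion fails.

No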